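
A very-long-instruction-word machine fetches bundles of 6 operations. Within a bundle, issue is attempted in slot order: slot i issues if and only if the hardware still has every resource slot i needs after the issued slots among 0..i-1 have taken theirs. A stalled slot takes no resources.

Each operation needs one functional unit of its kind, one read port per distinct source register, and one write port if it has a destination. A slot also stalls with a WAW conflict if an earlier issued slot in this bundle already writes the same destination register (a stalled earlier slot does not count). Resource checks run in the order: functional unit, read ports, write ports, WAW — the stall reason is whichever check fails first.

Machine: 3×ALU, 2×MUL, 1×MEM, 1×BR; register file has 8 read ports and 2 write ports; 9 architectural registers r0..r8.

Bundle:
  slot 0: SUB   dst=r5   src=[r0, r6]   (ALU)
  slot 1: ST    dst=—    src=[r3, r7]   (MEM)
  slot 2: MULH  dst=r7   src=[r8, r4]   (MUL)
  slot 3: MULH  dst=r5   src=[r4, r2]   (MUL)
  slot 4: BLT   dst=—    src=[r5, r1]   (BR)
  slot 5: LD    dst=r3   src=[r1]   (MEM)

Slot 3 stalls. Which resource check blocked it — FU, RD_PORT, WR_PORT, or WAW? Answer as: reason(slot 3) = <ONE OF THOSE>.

  0. ALU→r5 ⇒ go  {2A/2Mu/1Ld/1B | 6r 1w}
  1. MEM ⇒ go  {2A/2Mu/0Ld/1B | 4r 1w}
  2. MUL→r7 ⇒ go  {2A/1Mu/0Ld/1B | 2r 0w}
  3. MUL→r5 ⇒ no(WR_PORT)  {2A/1Mu/0Ld/1B | 2r 0w}
  4. BR ⇒ go  {2A/1Mu/0Ld/0B | 0r 0w}
  5. MEM→r3 ⇒ no(FU)  {2A/1Mu/0Ld/0B | 0r 0w}

reason(slot 3) = WR_PORT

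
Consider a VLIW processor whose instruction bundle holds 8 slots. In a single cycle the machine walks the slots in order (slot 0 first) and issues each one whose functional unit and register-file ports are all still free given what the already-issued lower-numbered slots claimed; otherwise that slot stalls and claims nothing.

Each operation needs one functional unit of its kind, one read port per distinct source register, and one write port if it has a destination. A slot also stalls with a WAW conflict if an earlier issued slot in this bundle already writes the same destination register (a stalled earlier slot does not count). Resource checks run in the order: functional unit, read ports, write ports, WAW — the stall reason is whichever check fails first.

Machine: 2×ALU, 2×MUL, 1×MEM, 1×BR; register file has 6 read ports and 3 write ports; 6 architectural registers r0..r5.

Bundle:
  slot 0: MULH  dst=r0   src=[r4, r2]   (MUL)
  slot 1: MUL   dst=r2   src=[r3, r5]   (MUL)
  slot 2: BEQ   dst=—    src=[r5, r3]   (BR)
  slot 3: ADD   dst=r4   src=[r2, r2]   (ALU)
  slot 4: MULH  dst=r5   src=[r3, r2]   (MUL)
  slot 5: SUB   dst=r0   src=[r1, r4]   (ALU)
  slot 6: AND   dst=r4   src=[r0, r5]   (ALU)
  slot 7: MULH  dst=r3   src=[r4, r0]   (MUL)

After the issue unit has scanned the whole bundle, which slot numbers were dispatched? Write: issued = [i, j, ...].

issued = [0, 1, 2]

slot 0 (MUL): ISSUE — free A2,Mu1,Ld1,B1 rp4 wp2
slot 1 (MUL): ISSUE — free A2,Mu0,Ld1,B1 rp2 wp1
slot 2 (BR): ISSUE — free A2,Mu0,Ld1,B0 rp0 wp1
slot 3 (ALU): stall RD_PORT — free A2,Mu0,Ld1,B0 rp0 wp1
slot 4 (MUL): stall FU — free A2,Mu0,Ld1,B0 rp0 wp1
slot 5 (ALU): stall RD_PORT — free A2,Mu0,Ld1,B0 rp0 wp1
slot 6 (ALU): stall RD_PORT — free A2,Mu0,Ld1,B0 rp0 wp1
slot 7 (MUL): stall FU — free A2,Mu0,Ld1,B0 rp0 wp1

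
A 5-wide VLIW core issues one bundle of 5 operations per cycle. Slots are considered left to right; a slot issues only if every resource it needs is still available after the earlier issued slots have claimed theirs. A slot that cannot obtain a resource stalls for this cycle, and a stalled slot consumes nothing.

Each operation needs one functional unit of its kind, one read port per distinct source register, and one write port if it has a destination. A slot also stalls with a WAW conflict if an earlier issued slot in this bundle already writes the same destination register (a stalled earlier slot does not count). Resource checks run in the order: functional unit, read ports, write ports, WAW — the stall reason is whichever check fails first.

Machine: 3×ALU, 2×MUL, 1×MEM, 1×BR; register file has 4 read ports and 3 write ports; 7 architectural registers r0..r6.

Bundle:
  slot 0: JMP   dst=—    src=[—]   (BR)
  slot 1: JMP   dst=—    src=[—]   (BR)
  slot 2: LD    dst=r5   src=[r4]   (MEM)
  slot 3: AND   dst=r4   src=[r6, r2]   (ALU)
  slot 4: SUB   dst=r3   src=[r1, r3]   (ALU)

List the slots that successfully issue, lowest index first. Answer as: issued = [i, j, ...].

(0) want 1×BR +0rd +0wr — yes → AL3|MU2|ME1|BR0|rd4|wr3
(1) want 1×BR +0rd +0wr — FU → AL3|MU2|ME1|BR0|rd4|wr3
(2) want 1×MEM +1rd +1wr — yes → AL3|MU2|ME0|BR0|rd3|wr2
(3) want 1×ALU +2rd +1wr — yes → AL2|MU2|ME0|BR0|rd1|wr1
(4) want 1×ALU +2rd +1wr — RD_PORT → AL2|MU2|ME0|BR0|rd1|wr1

issued = [0, 2, 3]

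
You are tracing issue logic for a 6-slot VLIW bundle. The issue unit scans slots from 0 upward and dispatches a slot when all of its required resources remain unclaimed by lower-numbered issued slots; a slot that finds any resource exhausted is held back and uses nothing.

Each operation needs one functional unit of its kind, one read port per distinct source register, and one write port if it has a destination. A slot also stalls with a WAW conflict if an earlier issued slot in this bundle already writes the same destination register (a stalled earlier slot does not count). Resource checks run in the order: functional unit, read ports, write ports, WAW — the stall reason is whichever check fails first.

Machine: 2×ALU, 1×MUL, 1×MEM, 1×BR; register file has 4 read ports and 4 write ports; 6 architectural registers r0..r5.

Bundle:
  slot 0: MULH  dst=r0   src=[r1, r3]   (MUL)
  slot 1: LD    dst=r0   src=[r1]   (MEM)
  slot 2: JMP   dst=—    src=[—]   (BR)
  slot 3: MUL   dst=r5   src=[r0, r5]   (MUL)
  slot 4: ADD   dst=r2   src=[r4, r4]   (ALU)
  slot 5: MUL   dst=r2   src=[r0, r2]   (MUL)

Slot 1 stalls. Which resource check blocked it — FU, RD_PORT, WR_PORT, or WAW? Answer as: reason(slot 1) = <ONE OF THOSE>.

#0 MUL src=r1,r3 dispatched  <A:2 Mu:0 Ld:1 B:1 rd:2 wr:3>
#1 MEM src=r1 held:WAW  <A:2 Mu:0 Ld:1 B:1 rd:2 wr:3>
#2 BR src=- dispatched  <A:2 Mu:0 Ld:1 B:0 rd:2 wr:3>
#3 MUL src=r0,r5 held:FU  <A:2 Mu:0 Ld:1 B:0 rd:2 wr:3>
#4 ALU src=r4,r4 dispatched  <A:1 Mu:0 Ld:1 B:0 rd:1 wr:2>
#5 MUL src=r0,r2 held:FU  <A:1 Mu:0 Ld:1 B:0 rd:1 wr:2>

reason(slot 1) = WAW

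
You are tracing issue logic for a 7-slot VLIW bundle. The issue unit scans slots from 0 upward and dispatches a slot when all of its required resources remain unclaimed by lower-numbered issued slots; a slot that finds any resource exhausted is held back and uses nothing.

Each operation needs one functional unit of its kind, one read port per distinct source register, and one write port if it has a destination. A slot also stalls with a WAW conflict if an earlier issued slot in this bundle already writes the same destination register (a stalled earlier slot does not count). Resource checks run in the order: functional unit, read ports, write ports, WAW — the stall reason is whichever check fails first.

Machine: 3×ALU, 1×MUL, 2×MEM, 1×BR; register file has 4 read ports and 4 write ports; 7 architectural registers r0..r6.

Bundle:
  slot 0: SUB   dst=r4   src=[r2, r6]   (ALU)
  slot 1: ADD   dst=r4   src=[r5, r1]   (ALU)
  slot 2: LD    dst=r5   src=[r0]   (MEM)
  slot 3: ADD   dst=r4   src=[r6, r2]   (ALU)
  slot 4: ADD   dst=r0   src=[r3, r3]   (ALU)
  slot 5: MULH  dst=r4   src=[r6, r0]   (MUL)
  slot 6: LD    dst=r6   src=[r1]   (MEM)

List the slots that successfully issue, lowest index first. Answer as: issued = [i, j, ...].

issued = [0, 2, 4]

#0 ALU src=r2,r6 dispatched  <A:2 Mu:1 Ld:2 B:1 rd:2 wr:3>
#1 ALU src=r5,r1 held:WAW  <A:2 Mu:1 Ld:2 B:1 rd:2 wr:3>
#2 MEM src=r0 dispatched  <A:2 Mu:1 Ld:1 B:1 rd:1 wr:2>
#3 ALU src=r6,r2 held:RD_PORT  <A:2 Mu:1 Ld:1 B:1 rd:1 wr:2>
#4 ALU src=r3,r3 dispatched  <A:1 Mu:1 Ld:1 B:1 rd:0 wr:1>
#5 MUL src=r6,r0 held:RD_PORT  <A:1 Mu:1 Ld:1 B:1 rd:0 wr:1>
#6 MEM src=r1 held:RD_PORT  <A:1 Mu:1 Ld:1 B:1 rd:0 wr:1>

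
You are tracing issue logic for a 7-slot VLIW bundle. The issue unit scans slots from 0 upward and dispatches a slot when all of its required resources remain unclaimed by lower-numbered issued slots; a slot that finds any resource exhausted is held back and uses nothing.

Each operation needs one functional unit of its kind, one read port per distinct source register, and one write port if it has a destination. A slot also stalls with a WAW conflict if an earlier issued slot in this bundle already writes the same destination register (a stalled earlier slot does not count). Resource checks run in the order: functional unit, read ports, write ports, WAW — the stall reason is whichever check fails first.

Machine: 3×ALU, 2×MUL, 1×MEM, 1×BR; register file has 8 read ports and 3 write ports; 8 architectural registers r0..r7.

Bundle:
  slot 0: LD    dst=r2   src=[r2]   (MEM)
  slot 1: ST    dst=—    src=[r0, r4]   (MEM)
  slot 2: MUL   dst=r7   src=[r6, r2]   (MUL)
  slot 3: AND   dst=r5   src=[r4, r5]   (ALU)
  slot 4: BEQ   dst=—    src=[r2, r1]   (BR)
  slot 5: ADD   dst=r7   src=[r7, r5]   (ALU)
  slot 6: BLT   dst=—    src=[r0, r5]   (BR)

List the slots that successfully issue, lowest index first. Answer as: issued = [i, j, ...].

slot 0 (MEM): ISSUE — free A3,Mu2,Ld0,B1 rp7 wp2
slot 1 (MEM): stall FU — free A3,Mu2,Ld0,B1 rp7 wp2
slot 2 (MUL): ISSUE — free A3,Mu1,Ld0,B1 rp5 wp1
slot 3 (ALU): ISSUE — free A2,Mu1,Ld0,B1 rp3 wp0
slot 4 (BR): ISSUE — free A2,Mu1,Ld0,B0 rp1 wp0
slot 5 (ALU): stall RD_PORT — free A2,Mu1,Ld0,B0 rp1 wp0
slot 6 (BR): stall FU — free A2,Mu1,Ld0,B0 rp1 wp0

issued = [0, 2, 3, 4]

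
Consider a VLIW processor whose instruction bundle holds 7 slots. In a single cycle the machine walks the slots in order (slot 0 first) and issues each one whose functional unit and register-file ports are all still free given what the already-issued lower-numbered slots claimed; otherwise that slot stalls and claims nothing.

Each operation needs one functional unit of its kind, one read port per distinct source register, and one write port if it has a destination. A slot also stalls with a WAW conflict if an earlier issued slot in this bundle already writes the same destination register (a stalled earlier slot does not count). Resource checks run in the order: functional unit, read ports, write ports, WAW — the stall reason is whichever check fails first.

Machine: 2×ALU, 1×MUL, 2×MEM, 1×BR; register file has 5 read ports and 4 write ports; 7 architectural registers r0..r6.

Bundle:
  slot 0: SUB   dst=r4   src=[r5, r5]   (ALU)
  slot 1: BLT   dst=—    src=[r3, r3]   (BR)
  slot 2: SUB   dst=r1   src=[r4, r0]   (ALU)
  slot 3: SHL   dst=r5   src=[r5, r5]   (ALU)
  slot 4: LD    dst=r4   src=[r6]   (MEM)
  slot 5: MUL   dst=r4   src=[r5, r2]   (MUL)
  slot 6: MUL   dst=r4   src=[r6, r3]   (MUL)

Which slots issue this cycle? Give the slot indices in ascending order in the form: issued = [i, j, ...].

  0. ALU→r4 ⇒ go  {1A/1Mu/2Ld/1B | 4r 3w}
  1. BR ⇒ go  {1A/1Mu/2Ld/0B | 3r 3w}
  2. ALU→r1 ⇒ go  {0A/1Mu/2Ld/0B | 1r 2w}
  3. ALU→r5 ⇒ no(FU)  {0A/1Mu/2Ld/0B | 1r 2w}
  4. MEM→r4 ⇒ no(WAW)  {0A/1Mu/2Ld/0B | 1r 2w}
  5. MUL→r4 ⇒ no(RD_PORT)  {0A/1Mu/2Ld/0B | 1r 2w}
  6. MUL→r4 ⇒ no(RD_PORT)  {0A/1Mu/2Ld/0B | 1r 2w}

issued = [0, 1, 2]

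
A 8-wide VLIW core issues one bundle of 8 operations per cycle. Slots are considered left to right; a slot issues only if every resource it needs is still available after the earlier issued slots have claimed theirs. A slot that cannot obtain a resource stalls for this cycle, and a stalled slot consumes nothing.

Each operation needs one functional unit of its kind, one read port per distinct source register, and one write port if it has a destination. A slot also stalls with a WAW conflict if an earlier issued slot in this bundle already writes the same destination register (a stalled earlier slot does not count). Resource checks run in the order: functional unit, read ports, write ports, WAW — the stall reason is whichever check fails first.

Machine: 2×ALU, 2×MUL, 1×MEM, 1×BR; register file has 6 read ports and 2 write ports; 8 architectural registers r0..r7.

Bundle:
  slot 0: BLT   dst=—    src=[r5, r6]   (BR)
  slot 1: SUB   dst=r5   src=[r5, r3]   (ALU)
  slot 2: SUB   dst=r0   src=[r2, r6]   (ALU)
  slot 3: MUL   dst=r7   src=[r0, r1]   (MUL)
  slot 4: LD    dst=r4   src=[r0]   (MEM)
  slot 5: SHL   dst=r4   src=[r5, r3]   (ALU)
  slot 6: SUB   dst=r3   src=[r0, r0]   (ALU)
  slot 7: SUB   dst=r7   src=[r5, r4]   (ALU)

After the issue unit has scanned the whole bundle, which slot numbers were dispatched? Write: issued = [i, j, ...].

issued = [0, 1, 2]

  0. BR ⇒ go  {2A/2Mu/1Ld/0B | 4r 2w}
  1. ALU→r5 ⇒ go  {1A/2Mu/1Ld/0B | 2r 1w}
  2. ALU→r0 ⇒ go  {0A/2Mu/1Ld/0B | 0r 0w}
  3. MUL→r7 ⇒ no(RD_PORT)  {0A/2Mu/1Ld/0B | 0r 0w}
  4. MEM→r4 ⇒ no(RD_PORT)  {0A/2Mu/1Ld/0B | 0r 0w}
  5. ALU→r4 ⇒ no(FU)  {0A/2Mu/1Ld/0B | 0r 0w}
  6. ALU→r3 ⇒ no(FU)  {0A/2Mu/1Ld/0B | 0r 0w}
  7. ALU→r7 ⇒ no(FU)  {0A/2Mu/1Ld/0B | 0r 0w}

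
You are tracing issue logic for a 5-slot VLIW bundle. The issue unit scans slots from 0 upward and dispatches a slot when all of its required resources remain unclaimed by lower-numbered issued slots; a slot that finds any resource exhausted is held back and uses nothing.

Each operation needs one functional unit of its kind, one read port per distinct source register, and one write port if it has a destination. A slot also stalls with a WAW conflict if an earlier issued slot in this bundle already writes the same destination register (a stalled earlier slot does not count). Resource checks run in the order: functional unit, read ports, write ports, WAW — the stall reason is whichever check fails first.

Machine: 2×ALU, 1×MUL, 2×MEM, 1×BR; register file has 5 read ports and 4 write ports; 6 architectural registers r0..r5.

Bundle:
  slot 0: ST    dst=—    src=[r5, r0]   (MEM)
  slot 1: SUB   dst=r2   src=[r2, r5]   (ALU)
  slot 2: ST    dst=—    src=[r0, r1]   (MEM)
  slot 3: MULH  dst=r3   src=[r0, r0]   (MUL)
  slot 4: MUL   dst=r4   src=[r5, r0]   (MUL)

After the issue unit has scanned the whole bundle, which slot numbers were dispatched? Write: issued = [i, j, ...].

slot 0 (MEM): ISSUE — free A2,Mu1,Ld1,B1 rp3 wp4
slot 1 (ALU): ISSUE — free A1,Mu1,Ld1,B1 rp1 wp3
slot 2 (MEM): stall RD_PORT — free A1,Mu1,Ld1,B1 rp1 wp3
slot 3 (MUL): ISSUE — free A1,Mu0,Ld1,B1 rp0 wp2
slot 4 (MUL): stall FU — free A1,Mu0,Ld1,B1 rp0 wp2

issued = [0, 1, 3]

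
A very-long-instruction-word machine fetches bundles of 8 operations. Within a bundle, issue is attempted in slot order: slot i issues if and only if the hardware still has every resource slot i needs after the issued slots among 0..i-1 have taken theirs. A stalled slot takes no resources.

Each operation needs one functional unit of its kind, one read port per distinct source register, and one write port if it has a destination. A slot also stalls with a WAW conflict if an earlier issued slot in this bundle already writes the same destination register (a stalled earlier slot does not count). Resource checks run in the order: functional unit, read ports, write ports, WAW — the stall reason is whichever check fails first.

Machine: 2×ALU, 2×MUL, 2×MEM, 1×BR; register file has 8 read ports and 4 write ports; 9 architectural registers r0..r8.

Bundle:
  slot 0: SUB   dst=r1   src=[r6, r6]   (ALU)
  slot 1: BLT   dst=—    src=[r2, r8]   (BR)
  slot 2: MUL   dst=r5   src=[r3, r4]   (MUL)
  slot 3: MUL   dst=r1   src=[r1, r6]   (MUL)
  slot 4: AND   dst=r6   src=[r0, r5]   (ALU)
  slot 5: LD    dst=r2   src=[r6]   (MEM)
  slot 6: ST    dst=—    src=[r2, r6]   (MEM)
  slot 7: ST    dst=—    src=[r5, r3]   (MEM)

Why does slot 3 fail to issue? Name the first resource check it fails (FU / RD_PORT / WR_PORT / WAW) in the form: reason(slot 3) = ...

reason(slot 3) = WAW

#0 ALU src=r6,r6 dispatched  <A:1 Mu:2 Ld:2 B:1 rd:7 wr:3>
#1 BR src=r2,r8 dispatched  <A:1 Mu:2 Ld:2 B:0 rd:5 wr:3>
#2 MUL src=r3,r4 dispatched  <A:1 Mu:1 Ld:2 B:0 rd:3 wr:2>
#3 MUL src=r1,r6 held:WAW  <A:1 Mu:1 Ld:2 B:0 rd:3 wr:2>
#4 ALU src=r0,r5 dispatched  <A:0 Mu:1 Ld:2 B:0 rd:1 wr:1>
#5 MEM src=r6 dispatched  <A:0 Mu:1 Ld:1 B:0 rd:0 wr:0>
#6 MEM src=r2,r6 held:RD_PORT  <A:0 Mu:1 Ld:1 B:0 rd:0 wr:0>
#7 MEM src=r5,r3 held:RD_PORT  <A:0 Mu:1 Ld:1 B:0 rd:0 wr:0>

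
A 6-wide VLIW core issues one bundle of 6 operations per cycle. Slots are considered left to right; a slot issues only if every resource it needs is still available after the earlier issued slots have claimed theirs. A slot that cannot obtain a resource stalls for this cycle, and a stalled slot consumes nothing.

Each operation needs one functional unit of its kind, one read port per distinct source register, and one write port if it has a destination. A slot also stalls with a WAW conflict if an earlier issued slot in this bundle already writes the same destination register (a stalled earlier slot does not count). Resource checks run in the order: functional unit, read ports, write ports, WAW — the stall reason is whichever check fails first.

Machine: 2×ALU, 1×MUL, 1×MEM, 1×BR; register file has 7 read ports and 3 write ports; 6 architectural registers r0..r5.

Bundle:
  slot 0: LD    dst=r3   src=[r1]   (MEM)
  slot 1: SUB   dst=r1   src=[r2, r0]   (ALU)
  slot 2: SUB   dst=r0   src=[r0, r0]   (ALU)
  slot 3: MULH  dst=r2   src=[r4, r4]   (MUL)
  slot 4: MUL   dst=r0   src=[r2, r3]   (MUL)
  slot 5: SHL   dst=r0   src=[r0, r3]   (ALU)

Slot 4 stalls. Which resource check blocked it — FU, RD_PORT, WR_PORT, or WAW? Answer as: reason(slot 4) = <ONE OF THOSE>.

  0. MEM→r3 ⇒ go  {2A/1Mu/0Ld/1B | 6r 2w}
  1. ALU→r1 ⇒ go  {1A/1Mu/0Ld/1B | 4r 1w}
  2. ALU→r0 ⇒ go  {0A/1Mu/0Ld/1B | 3r 0w}
  3. MUL→r2 ⇒ no(WR_PORT)  {0A/1Mu/0Ld/1B | 3r 0w}
  4. MUL→r0 ⇒ no(WR_PORT)  {0A/1Mu/0Ld/1B | 3r 0w}
  5. ALU→r0 ⇒ no(FU)  {0A/1Mu/0Ld/1B | 3r 0w}

reason(slot 4) = WR_PORT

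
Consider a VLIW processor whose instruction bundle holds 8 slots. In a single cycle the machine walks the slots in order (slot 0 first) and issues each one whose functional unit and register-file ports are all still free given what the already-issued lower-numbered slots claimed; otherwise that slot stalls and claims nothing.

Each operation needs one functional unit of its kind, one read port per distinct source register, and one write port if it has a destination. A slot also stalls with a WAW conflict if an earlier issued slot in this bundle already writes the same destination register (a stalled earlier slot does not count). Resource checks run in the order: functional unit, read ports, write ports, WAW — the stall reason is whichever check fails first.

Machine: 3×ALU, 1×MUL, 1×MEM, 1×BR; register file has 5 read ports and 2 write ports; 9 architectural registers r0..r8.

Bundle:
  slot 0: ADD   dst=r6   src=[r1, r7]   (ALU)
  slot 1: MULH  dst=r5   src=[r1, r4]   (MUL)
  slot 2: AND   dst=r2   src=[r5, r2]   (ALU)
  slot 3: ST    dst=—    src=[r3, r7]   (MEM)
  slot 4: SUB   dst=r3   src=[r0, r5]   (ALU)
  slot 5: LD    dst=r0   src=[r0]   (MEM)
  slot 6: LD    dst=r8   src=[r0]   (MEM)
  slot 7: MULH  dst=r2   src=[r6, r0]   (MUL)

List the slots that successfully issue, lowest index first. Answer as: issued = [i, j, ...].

#0 ALU src=r1,r7 dispatched  <A:2 Mu:1 Ld:1 B:1 rd:3 wr:1>
#1 MUL src=r1,r4 dispatched  <A:2 Mu:0 Ld:1 B:1 rd:1 wr:0>
#2 ALU src=r5,r2 held:RD_PORT  <A:2 Mu:0 Ld:1 B:1 rd:1 wr:0>
#3 MEM src=r3,r7 held:RD_PORT  <A:2 Mu:0 Ld:1 B:1 rd:1 wr:0>
#4 ALU src=r0,r5 held:RD_PORT  <A:2 Mu:0 Ld:1 B:1 rd:1 wr:0>
#5 MEM src=r0 held:WR_PORT  <A:2 Mu:0 Ld:1 B:1 rd:1 wr:0>
#6 MEM src=r0 held:WR_PORT  <A:2 Mu:0 Ld:1 B:1 rd:1 wr:0>
#7 MUL src=r6,r0 held:FU  <A:2 Mu:0 Ld:1 B:1 rd:1 wr:0>

issued = [0, 1]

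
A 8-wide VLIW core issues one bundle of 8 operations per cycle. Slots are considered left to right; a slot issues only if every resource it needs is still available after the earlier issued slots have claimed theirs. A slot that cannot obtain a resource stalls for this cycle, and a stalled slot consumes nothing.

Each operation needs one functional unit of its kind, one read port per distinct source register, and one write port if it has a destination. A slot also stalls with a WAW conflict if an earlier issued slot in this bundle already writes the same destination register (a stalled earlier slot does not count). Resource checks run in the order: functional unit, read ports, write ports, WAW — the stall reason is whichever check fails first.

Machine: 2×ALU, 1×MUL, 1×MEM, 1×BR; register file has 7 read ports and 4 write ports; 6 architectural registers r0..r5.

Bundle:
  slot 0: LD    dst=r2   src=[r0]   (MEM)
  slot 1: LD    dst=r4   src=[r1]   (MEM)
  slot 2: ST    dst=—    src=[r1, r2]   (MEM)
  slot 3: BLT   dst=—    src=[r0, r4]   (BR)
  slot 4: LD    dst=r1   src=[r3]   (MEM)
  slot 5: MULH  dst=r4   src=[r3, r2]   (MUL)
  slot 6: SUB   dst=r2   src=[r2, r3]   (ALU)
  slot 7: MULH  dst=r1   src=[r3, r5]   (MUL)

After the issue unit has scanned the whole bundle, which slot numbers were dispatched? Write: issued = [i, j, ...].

issued = [0, 3, 5]

slot 0 (MEM): ISSUE — free A2,Mu1,Ld0,B1 rp6 wp3
slot 1 (MEM): stall FU — free A2,Mu1,Ld0,B1 rp6 wp3
slot 2 (MEM): stall FU — free A2,Mu1,Ld0,B1 rp6 wp3
slot 3 (BR): ISSUE — free A2,Mu1,Ld0,B0 rp4 wp3
slot 4 (MEM): stall FU — free A2,Mu1,Ld0,B0 rp4 wp3
slot 5 (MUL): ISSUE — free A2,Mu0,Ld0,B0 rp2 wp2
slot 6 (ALU): stall WAW — free A2,Mu0,Ld0,B0 rp2 wp2
slot 7 (MUL): stall FU — free A2,Mu0,Ld0,B0 rp2 wp2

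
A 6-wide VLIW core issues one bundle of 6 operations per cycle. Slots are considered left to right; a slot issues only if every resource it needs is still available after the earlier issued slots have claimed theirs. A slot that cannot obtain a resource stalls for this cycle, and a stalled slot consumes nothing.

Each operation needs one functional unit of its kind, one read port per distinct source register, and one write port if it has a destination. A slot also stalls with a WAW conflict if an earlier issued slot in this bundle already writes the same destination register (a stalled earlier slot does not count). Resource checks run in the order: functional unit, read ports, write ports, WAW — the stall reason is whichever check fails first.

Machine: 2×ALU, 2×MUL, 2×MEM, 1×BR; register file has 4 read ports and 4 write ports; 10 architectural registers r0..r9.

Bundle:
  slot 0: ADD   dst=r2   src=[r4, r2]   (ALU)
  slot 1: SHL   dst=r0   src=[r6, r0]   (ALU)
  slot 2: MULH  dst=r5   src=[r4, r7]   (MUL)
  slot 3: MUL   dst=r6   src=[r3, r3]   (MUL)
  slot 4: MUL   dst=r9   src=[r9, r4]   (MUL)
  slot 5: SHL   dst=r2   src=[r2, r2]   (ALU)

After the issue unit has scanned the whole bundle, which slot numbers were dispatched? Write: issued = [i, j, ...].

slot 0 (ALU): ISSUE — free A1,Mu2,Ld2,B1 rp2 wp3
slot 1 (ALU): ISSUE — free A0,Mu2,Ld2,B1 rp0 wp2
slot 2 (MUL): stall RD_PORT — free A0,Mu2,Ld2,B1 rp0 wp2
slot 3 (MUL): stall RD_PORT — free A0,Mu2,Ld2,B1 rp0 wp2
slot 4 (MUL): stall RD_PORT — free A0,Mu2,Ld2,B1 rp0 wp2
slot 5 (ALU): stall FU — free A0,Mu2,Ld2,B1 rp0 wp2

issued = [0, 1]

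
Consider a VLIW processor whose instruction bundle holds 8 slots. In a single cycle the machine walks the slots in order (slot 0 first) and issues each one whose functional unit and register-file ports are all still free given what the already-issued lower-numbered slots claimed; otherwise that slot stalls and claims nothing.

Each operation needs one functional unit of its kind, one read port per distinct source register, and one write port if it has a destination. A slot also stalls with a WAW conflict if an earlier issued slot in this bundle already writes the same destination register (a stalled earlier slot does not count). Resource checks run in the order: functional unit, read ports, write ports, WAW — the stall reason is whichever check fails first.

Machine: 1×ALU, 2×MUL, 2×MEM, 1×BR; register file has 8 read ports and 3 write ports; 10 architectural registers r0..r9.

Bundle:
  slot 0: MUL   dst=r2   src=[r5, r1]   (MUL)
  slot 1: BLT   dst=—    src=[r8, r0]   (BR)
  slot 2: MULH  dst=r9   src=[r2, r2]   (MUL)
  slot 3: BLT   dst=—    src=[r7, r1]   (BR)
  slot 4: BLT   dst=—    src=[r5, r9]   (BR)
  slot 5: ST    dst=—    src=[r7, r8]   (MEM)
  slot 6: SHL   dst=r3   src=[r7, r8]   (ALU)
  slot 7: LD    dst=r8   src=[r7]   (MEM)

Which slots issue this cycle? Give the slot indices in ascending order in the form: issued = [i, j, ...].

issued = [0, 1, 2, 5, 7]

[0] MUL needs rd=2 wr=1: ok; after: ALU=1 MUL=1 MEM=2 BR=1, R=6, W=2
[1] BR needs rd=2 wr=0: ok; after: ALU=1 MUL=1 MEM=2 BR=0, R=4, W=2
[2] MUL needs rd=1 wr=1: ok; after: ALU=1 MUL=0 MEM=2 BR=0, R=3, W=1
[3] BR needs rd=2 wr=0: FU; after: ALU=1 MUL=0 MEM=2 BR=0, R=3, W=1
[4] BR needs rd=2 wr=0: FU; after: ALU=1 MUL=0 MEM=2 BR=0, R=3, W=1
[5] MEM needs rd=2 wr=0: ok; after: ALU=1 MUL=0 MEM=1 BR=0, R=1, W=1
[6] ALU needs rd=2 wr=1: RD_PORT; after: ALU=1 MUL=0 MEM=1 BR=0, R=1, W=1
[7] MEM needs rd=1 wr=1: ok; after: ALU=1 MUL=0 MEM=0 BR=0, R=0, W=0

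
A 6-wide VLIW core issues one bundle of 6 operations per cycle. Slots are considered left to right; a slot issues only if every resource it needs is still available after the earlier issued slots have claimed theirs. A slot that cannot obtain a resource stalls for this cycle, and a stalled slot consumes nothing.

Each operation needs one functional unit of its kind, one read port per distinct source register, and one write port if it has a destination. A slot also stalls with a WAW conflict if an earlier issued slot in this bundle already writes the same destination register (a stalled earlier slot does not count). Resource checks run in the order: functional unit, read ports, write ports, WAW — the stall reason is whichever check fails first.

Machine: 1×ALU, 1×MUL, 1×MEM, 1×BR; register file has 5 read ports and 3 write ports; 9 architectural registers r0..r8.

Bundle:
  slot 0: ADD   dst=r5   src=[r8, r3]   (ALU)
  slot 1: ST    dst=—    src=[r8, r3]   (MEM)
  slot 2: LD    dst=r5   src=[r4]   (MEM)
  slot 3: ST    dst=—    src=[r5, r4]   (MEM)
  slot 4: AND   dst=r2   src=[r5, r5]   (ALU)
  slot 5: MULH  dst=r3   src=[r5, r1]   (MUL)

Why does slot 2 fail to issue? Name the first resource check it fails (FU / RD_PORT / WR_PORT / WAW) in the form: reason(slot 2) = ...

#0 ALU src=r8,r3 dispatched  <A:0 Mu:1 Ld:1 B:1 rd:3 wr:2>
#1 MEM src=r8,r3 dispatched  <A:0 Mu:1 Ld:0 B:1 rd:1 wr:2>
#2 MEM src=r4 held:FU  <A:0 Mu:1 Ld:0 B:1 rd:1 wr:2>
#3 MEM src=r5,r4 held:FU  <A:0 Mu:1 Ld:0 B:1 rd:1 wr:2>
#4 ALU src=r5,r5 held:FU  <A:0 Mu:1 Ld:0 B:1 rd:1 wr:2>
#5 MUL src=r5,r1 held:RD_PORT  <A:0 Mu:1 Ld:0 B:1 rd:1 wr:2>

reason(slot 2) = FU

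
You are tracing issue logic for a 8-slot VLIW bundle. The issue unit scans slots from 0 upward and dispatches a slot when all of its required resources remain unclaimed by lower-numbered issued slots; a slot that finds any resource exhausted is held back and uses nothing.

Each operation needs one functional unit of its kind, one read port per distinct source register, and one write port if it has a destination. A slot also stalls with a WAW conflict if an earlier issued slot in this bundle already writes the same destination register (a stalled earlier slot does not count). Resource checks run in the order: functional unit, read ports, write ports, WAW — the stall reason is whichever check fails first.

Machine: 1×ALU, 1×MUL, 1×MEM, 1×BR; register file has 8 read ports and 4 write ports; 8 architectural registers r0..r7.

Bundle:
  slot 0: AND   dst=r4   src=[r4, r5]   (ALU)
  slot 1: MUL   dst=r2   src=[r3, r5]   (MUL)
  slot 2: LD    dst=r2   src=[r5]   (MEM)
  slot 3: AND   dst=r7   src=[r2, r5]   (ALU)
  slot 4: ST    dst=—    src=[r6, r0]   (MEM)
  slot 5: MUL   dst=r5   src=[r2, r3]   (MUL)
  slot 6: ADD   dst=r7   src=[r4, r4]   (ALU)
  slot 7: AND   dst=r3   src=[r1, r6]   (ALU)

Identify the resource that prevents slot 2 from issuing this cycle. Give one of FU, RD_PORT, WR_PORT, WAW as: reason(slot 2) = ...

(0) want 1×ALU +2rd +1wr — yes → AL0|MU1|ME1|BR1|rd6|wr3
(1) want 1×MUL +2rd +1wr — yes → AL0|MU0|ME1|BR1|rd4|wr2
(2) want 1×MEM +1rd +1wr — WAW → AL0|MU0|ME1|BR1|rd4|wr2
(3) want 1×ALU +2rd +1wr — FU → AL0|MU0|ME1|BR1|rd4|wr2
(4) want 1×MEM +2rd +0wr — yes → AL0|MU0|ME0|BR1|rd2|wr2
(5) want 1×MUL +2rd +1wr — FU → AL0|MU0|ME0|BR1|rd2|wr2
(6) want 1×ALU +1rd +1wr — FU → AL0|MU0|ME0|BR1|rd2|wr2
(7) want 1×ALU +2rd +1wr — FU → AL0|MU0|ME0|BR1|rd2|wr2

reason(slot 2) = WAW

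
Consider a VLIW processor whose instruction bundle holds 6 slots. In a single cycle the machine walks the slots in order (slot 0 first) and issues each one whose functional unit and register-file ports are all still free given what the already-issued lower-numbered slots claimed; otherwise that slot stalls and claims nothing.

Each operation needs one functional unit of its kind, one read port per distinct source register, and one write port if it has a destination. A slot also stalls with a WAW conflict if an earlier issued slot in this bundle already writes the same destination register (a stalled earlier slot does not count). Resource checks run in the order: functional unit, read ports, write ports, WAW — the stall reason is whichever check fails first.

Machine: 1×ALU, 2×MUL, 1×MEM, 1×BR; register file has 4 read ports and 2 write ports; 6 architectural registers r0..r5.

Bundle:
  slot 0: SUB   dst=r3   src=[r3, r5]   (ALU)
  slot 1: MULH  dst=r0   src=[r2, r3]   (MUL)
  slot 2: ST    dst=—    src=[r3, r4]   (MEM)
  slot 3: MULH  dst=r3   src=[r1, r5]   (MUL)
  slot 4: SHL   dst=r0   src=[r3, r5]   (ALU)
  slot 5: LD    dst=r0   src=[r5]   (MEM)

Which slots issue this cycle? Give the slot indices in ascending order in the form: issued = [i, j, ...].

issued = [0, 1]

(0) want 1×ALU +2rd +1wr — yes → AL0|MU2|ME1|BR1|rd2|wr1
(1) want 1×MUL +2rd +1wr — yes → AL0|MU1|ME1|BR1|rd0|wr0
(2) want 1×MEM +2rd +0wr — RD_PORT → AL0|MU1|ME1|BR1|rd0|wr0
(3) want 1×MUL +2rd +1wr — RD_PORT → AL0|MU1|ME1|BR1|rd0|wr0
(4) want 1×ALU +2rd +1wr — FU → AL0|MU1|ME1|BR1|rd0|wr0
(5) want 1×MEM +1rd +1wr — RD_PORT → AL0|MU1|ME1|BR1|rd0|wr0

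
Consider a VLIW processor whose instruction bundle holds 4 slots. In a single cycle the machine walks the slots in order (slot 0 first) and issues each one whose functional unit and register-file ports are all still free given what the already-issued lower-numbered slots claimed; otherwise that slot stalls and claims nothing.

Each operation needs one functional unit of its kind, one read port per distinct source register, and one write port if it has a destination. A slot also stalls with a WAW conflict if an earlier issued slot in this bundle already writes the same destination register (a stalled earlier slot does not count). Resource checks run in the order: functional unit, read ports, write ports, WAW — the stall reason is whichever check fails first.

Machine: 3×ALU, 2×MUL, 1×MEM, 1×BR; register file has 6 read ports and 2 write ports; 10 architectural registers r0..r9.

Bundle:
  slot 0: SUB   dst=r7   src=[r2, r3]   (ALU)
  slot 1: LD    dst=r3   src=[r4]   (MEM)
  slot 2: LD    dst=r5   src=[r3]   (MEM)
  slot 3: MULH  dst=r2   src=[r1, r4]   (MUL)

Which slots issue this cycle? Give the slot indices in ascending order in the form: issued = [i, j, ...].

issued = [0, 1]

slot 0 (ALU): ISSUE — free A2,Mu2,Ld1,B1 rp4 wp1
slot 1 (MEM): ISSUE — free A2,Mu2,Ld0,B1 rp3 wp0
slot 2 (MEM): stall FU — free A2,Mu2,Ld0,B1 rp3 wp0
slot 3 (MUL): stall WR_PORT — free A2,Mu2,Ld0,B1 rp3 wp0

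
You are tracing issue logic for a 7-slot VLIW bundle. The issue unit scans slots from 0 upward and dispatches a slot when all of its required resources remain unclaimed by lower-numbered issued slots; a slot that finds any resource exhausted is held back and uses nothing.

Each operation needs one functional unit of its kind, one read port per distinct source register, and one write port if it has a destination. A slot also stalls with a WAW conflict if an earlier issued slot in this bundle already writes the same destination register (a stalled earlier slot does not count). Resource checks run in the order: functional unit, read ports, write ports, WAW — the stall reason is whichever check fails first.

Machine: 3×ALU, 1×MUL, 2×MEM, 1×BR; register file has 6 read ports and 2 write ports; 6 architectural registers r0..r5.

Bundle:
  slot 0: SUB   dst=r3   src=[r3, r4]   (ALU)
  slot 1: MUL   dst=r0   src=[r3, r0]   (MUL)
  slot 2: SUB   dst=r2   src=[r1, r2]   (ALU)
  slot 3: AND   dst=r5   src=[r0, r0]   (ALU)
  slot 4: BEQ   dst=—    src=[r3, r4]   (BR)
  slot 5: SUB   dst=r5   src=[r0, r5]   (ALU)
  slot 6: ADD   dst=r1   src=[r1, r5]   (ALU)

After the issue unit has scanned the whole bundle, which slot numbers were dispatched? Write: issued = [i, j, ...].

#0 ALU src=r3,r4 dispatched  <A:2 Mu:1 Ld:2 B:1 rd:4 wr:1>
#1 MUL src=r3,r0 dispatched  <A:2 Mu:0 Ld:2 B:1 rd:2 wr:0>
#2 ALU src=r1,r2 held:WR_PORT  <A:2 Mu:0 Ld:2 B:1 rd:2 wr:0>
#3 ALU src=r0,r0 held:WR_PORT  <A:2 Mu:0 Ld:2 B:1 rd:2 wr:0>
#4 BR src=r3,r4 dispatched  <A:2 Mu:0 Ld:2 B:0 rd:0 wr:0>
#5 ALU src=r0,r5 held:RD_PORT  <A:2 Mu:0 Ld:2 B:0 rd:0 wr:0>
#6 ALU src=r1,r5 held:RD_PORT  <A:2 Mu:0 Ld:2 B:0 rd:0 wr:0>

issued = [0, 1, 4]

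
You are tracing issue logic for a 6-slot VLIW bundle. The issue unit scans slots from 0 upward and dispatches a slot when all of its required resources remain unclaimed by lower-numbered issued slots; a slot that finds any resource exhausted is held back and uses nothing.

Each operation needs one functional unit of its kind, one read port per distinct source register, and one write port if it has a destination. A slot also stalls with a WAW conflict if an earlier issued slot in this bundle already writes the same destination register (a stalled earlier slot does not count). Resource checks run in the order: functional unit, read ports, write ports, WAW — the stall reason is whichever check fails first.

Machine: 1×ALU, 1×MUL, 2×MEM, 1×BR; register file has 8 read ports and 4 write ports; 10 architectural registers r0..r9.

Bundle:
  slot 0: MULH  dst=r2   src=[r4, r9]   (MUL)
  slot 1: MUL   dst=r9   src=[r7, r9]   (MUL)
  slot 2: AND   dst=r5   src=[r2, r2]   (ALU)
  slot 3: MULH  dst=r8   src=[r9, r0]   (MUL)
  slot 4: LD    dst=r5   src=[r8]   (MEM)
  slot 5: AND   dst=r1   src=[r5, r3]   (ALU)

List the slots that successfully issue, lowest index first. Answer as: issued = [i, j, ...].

issued = [0, 2]

  0. MUL→r2 ⇒ go  {1A/0Mu/2Ld/1B | 6r 3w}
  1. MUL→r9 ⇒ no(FU)  {1A/0Mu/2Ld/1B | 6r 3w}
  2. ALU→r5 ⇒ go  {0A/0Mu/2Ld/1B | 5r 2w}
  3. MUL→r8 ⇒ no(FU)  {0A/0Mu/2Ld/1B | 5r 2w}
  4. MEM→r5 ⇒ no(WAW)  {0A/0Mu/2Ld/1B | 5r 2w}
  5. ALU→r1 ⇒ no(FU)  {0A/0Mu/2Ld/1B | 5r 2w}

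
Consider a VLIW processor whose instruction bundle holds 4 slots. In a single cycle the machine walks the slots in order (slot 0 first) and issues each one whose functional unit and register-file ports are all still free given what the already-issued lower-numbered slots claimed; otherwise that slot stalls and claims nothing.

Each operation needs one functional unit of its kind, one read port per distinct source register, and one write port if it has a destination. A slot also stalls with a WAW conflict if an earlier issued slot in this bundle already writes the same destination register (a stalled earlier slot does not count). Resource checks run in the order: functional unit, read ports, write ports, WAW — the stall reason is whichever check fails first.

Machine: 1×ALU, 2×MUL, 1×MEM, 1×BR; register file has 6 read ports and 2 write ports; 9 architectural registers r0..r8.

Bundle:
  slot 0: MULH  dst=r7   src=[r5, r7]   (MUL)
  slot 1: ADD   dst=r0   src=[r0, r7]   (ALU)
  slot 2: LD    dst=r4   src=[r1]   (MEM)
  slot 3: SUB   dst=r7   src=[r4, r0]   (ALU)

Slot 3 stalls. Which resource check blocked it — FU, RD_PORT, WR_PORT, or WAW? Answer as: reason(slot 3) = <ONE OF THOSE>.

reason(slot 3) = FU

(0) want 1×MUL +2rd +1wr — yes → AL1|MU1|ME1|BR1|rd4|wr1
(1) want 1×ALU +2rd +1wr — yes → AL0|MU1|ME1|BR1|rd2|wr0
(2) want 1×MEM +1rd +1wr — WR_PORT → AL0|MU1|ME1|BR1|rd2|wr0
(3) want 1×ALU +2rd +1wr — FU → AL0|MU1|ME1|BR1|rd2|wr0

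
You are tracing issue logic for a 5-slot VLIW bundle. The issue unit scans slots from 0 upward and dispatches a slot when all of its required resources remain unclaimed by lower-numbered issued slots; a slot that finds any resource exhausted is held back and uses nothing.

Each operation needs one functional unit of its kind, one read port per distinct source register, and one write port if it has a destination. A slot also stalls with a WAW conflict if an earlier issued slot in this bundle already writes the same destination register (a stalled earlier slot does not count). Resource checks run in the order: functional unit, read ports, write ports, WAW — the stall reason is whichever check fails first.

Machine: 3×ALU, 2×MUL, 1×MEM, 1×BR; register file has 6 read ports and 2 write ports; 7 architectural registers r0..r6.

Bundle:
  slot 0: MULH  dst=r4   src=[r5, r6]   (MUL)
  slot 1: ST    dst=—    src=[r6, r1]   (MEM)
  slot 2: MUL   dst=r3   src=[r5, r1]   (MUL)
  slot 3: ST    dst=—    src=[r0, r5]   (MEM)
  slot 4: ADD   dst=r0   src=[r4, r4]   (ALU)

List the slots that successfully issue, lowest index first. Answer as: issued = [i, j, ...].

[0] MUL needs rd=2 wr=1: ok; after: ALU=3 MUL=1 MEM=1 BR=1, R=4, W=1
[1] MEM needs rd=2 wr=0: ok; after: ALU=3 MUL=1 MEM=0 BR=1, R=2, W=1
[2] MUL needs rd=2 wr=1: ok; after: ALU=3 MUL=0 MEM=0 BR=1, R=0, W=0
[3] MEM needs rd=2 wr=0: FU; after: ALU=3 MUL=0 MEM=0 BR=1, R=0, W=0
[4] ALU needs rd=1 wr=1: RD_PORT; after: ALU=3 MUL=0 MEM=0 BR=1, R=0, W=0

issued = [0, 1, 2]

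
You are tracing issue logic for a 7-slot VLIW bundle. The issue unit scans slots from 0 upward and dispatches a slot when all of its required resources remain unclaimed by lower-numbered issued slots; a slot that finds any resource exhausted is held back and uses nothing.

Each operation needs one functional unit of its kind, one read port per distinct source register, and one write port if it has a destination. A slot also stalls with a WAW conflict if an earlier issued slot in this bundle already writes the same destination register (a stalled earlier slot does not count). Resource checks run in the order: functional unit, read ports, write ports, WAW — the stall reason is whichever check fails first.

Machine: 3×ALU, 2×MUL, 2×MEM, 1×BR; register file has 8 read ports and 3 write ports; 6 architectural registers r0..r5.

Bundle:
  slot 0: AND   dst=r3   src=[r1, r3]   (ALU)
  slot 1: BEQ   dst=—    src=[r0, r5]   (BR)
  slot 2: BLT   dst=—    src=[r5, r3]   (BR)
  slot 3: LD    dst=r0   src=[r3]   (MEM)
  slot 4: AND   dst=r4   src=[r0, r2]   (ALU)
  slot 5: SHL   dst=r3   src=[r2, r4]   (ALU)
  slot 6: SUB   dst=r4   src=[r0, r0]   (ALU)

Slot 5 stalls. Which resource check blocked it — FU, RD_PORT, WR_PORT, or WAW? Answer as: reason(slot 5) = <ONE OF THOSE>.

#0 ALU src=r1,r3 dispatched  <A:2 Mu:2 Ld:2 B:1 rd:6 wr:2>
#1 BR src=r0,r5 dispatched  <A:2 Mu:2 Ld:2 B:0 rd:4 wr:2>
#2 BR src=r5,r3 held:FU  <A:2 Mu:2 Ld:2 B:0 rd:4 wr:2>
#3 MEM src=r3 dispatched  <A:2 Mu:2 Ld:1 B:0 rd:3 wr:1>
#4 ALU src=r0,r2 dispatched  <A:1 Mu:2 Ld:1 B:0 rd:1 wr:0>
#5 ALU src=r2,r4 held:RD_PORT  <A:1 Mu:2 Ld:1 B:0 rd:1 wr:0>
#6 ALU src=r0,r0 held:WR_PORT  <A:1 Mu:2 Ld:1 B:0 rd:1 wr:0>

reason(slot 5) = RD_PORT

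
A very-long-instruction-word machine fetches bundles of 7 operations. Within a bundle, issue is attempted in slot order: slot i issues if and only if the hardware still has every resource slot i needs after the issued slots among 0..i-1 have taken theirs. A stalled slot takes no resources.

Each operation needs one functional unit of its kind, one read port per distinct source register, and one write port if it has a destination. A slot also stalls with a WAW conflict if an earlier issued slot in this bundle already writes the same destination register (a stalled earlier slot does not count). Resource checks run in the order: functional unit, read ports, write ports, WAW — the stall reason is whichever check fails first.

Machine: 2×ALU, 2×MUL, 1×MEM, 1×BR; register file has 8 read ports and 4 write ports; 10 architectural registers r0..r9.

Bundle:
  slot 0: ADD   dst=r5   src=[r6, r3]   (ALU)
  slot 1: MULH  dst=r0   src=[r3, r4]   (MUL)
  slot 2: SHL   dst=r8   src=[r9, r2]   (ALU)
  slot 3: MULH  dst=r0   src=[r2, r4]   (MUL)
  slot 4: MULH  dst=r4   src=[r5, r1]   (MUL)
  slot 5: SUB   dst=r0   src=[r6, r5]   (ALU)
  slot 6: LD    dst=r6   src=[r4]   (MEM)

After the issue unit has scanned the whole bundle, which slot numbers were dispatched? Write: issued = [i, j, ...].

[0] ALU needs rd=2 wr=1: ok; after: ALU=1 MUL=2 MEM=1 BR=1, R=6, W=3
[1] MUL needs rd=2 wr=1: ok; after: ALU=1 MUL=1 MEM=1 BR=1, R=4, W=2
[2] ALU needs rd=2 wr=1: ok; after: ALU=0 MUL=1 MEM=1 BR=1, R=2, W=1
[3] MUL needs rd=2 wr=1: WAW; after: ALU=0 MUL=1 MEM=1 BR=1, R=2, W=1
[4] MUL needs rd=2 wr=1: ok; after: ALU=0 MUL=0 MEM=1 BR=1, R=0, W=0
[5] ALU needs rd=2 wr=1: FU; after: ALU=0 MUL=0 MEM=1 BR=1, R=0, W=0
[6] MEM needs rd=1 wr=1: RD_PORT; after: ALU=0 MUL=0 MEM=1 BR=1, R=0, W=0

issued = [0, 1, 2, 4]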